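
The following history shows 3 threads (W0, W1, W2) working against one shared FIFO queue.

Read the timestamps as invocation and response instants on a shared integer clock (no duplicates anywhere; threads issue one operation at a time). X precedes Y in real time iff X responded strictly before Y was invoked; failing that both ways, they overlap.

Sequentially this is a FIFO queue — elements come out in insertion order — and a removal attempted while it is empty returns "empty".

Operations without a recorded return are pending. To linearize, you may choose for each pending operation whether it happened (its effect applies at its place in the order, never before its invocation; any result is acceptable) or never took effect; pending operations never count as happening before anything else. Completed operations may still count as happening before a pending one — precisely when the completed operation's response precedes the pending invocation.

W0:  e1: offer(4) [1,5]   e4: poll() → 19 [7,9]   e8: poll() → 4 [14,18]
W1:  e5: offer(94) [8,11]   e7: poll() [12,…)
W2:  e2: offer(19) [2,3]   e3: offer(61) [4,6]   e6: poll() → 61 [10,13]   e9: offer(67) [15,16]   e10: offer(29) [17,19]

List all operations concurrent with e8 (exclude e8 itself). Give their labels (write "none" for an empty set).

concurrent with e8 ([14,18]): every op whose interval crosses 14..18
e1 [1,5]: before
e2 [2,3]: before
e3 [4,6]: before
e4 [7,9]: before
e5 [8,11]: before
e6 [10,13]: before
e7 [12,…): concurrent
e9 [15,16]: concurrent
e10 [17,19]: concurrent

e10, e7, e9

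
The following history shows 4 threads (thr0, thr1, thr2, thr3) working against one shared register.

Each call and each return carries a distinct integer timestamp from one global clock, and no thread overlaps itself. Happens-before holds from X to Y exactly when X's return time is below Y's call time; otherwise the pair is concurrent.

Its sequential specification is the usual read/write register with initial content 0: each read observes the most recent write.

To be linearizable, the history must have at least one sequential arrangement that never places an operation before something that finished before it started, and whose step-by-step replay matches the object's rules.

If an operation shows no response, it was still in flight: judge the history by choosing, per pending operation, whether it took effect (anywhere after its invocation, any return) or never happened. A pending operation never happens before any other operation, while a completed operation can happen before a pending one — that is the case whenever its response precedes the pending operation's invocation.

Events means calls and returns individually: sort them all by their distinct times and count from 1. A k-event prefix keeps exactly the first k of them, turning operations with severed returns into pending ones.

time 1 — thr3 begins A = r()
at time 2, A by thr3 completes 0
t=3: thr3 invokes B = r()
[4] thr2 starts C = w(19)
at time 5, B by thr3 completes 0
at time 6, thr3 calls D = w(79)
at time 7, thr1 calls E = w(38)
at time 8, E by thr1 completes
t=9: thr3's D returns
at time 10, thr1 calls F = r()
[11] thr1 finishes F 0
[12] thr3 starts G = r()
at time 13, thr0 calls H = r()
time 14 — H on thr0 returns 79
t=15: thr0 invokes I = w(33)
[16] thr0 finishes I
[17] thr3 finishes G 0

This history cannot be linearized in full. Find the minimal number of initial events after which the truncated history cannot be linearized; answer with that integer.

11

a valid linearization of events 1..10 exists, for instance A, B, C, D, E:
step 1: A r() → 0 — value 0
step 2: B r() → 0 — value 0
step 3: C w(19) (pending, included) — value 19
step 4: D w(79) — value 79
step 5: E w(38) — value 38
event 11 — F's response, time 11 — after it, nothing linearizes
every completion of the 1 pending operation (C) was checked; none linearizes
e.g. A, B, D, E, F (pending dropped): illegal at step 5, since F r() → 0 cannot apply there
e.g. A, B, E, D, F (pending dropped): illegal at step 5, since F r() → 0 cannot apply there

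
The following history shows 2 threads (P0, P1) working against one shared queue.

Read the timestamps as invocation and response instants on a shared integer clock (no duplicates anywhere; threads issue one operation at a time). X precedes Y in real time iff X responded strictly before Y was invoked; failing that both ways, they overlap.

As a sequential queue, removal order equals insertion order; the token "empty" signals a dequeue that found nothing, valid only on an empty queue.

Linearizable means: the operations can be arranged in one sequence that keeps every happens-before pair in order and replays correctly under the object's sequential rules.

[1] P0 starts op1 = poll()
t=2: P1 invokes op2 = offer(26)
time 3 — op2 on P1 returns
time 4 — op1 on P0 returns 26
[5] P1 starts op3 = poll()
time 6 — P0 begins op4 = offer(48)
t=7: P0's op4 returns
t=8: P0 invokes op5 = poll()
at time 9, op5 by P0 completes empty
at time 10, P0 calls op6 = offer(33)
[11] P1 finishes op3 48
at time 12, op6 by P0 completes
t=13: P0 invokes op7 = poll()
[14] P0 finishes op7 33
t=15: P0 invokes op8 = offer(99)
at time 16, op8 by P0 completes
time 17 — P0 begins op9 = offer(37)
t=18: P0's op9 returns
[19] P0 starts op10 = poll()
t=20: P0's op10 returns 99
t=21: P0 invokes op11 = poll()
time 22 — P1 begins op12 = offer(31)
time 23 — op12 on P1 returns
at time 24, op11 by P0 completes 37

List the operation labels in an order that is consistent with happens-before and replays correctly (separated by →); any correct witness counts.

step 1: op2 offer(26) — queue <26>
step 2: op1 poll() → 26 — queue <>
step 3: op4 offer(48) — queue <48>
step 4: op3 poll() → 48 — queue <>
step 5: op5 poll() → empty — queue <>
step 6: op6 offer(33) — queue <33>
step 7: op7 poll() → 33 — queue <>
step 8: op8 offer(99) — queue <99>
step 9: op9 offer(37) — queue <99,37>
step 10: op10 poll() → 99 — queue <37>
step 11: op11 poll() → 37 — queue <>
step 12: op12 offer(31) — queue <31>

op2 → op1 → op4 → op3 → op5 → op6 → op7 → op8 → op9 → op10 → op11 → op12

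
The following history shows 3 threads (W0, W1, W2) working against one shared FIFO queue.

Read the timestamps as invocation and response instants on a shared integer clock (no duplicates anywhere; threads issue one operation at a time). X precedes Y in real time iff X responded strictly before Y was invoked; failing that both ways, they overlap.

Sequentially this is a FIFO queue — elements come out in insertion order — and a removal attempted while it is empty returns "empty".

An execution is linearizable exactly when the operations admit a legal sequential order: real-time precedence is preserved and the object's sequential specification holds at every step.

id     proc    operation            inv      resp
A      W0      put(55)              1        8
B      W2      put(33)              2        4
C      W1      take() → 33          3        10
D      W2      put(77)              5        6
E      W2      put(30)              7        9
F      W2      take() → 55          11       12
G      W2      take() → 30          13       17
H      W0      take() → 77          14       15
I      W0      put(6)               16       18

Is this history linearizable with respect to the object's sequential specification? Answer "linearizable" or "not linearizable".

linearizable

witness order: B, A, C, D, E, F, H, G, I
step 1: B put(33) — queue <33>
step 2: A put(55) — queue <33,55>
step 3: C take() → 33 — queue <55>
step 4: D put(77) — queue <55,77>
step 5: E put(30) — queue <55,77,30>
step 6: F take() → 55 — queue <77,30>
step 7: H take() → 77 — queue <30>
step 8: G take() → 30 — queue <>
step 9: I put(6) — queue <6>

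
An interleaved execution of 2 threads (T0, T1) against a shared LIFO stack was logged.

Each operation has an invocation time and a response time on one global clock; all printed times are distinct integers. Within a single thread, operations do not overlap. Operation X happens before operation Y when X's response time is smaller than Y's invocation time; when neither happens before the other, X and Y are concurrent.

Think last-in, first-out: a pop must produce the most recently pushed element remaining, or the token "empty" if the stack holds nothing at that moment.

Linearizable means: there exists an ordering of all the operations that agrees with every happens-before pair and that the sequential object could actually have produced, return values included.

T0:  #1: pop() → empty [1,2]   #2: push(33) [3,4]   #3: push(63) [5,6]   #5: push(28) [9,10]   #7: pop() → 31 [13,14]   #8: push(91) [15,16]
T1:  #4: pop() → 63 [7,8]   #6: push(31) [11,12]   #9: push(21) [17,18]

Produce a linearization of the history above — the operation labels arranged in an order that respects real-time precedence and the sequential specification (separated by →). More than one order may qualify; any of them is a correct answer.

#1 → #2 → #3 → #4 → #5 → #6 → #7 → #8 → #9

after step 1 (#1 pop() → empty): stack <>
after step 2 (#2 push(33)): stack <33>
after step 3 (#3 push(63)): stack <33,63>
after step 4 (#4 pop() → 63): stack <33>
after step 5 (#5 push(28)): stack <33,28>
after step 6 (#6 push(31)): stack <33,28,31>
after step 7 (#7 pop() → 31): stack <33,28>
after step 8 (#8 push(91)): stack <33,28,91>
after step 9 (#9 push(21)): stack <33,28,91,21>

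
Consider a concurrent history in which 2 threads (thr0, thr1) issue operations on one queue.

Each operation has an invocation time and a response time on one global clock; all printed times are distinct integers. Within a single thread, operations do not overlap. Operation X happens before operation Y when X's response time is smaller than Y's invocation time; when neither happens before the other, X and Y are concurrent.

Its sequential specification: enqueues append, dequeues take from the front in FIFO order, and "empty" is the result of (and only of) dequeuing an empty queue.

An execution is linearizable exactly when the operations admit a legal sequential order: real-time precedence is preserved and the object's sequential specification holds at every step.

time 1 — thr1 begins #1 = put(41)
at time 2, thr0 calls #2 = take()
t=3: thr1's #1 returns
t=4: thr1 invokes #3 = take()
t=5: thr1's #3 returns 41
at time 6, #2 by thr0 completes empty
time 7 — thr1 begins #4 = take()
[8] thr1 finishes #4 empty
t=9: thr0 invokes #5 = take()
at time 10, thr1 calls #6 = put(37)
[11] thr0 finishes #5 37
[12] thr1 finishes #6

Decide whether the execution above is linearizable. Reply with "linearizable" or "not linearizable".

a witness: #1, #3, #2, #4, #6, #5
step 1: #1 put(41) — queue <41>
step 2: #3 take() → 41 — queue <>
step 3: #2 take() → empty — queue <>
step 4: #4 take() → empty — queue <>
step 5: #6 put(37) — queue <37>
step 6: #5 take() → 37 — queue <>

linearizable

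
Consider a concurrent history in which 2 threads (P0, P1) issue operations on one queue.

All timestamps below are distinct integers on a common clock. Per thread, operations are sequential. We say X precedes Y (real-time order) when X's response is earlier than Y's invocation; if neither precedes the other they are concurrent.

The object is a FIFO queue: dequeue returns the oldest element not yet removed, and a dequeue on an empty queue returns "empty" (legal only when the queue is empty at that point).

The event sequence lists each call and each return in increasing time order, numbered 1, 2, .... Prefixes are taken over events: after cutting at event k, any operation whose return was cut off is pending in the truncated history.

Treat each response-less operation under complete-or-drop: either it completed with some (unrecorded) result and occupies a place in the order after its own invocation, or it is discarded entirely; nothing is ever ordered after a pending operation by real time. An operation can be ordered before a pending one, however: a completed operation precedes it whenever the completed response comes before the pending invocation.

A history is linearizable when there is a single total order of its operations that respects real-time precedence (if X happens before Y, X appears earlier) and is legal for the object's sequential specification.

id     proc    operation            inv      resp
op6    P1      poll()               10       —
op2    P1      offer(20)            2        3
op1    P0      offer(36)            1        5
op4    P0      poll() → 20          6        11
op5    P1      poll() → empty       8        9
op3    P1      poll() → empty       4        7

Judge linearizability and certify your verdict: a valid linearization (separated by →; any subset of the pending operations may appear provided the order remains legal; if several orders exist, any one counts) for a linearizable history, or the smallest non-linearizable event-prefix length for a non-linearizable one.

events 1..6 are fine; event 7 — the response of op3 at time 7 — makes the prefix non-linearizable
all 3 real-time-respecting orders fail — 3 completed queue operations, no legal replay
include/drop combinations of the 1 pending operation (op4) were all tried; none helps
e.g. op1, op2, op3 (pending dropped): illegal at step 3, since op3 poll() → empty cannot apply there
e.g. op2, op1, op3 (pending dropped): illegal at step 3, since op3 poll() → empty cannot apply there

not linearizable — minimal violating prefix: 7 events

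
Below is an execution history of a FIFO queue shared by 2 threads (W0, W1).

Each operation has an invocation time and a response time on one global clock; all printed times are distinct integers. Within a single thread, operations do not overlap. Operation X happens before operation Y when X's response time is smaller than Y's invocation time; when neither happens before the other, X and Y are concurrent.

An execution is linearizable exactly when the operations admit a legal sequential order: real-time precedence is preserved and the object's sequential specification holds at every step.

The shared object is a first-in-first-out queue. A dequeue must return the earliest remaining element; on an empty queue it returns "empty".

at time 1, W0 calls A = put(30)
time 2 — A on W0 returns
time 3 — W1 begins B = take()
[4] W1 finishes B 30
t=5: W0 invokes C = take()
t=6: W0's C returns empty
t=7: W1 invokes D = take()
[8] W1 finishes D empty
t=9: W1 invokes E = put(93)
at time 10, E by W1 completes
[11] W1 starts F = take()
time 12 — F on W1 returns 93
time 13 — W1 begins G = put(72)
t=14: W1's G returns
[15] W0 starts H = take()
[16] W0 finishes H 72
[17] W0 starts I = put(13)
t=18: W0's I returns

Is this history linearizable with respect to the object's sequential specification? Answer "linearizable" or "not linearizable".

linearizable

witness order: A, B, C, D, E, F, G, H, I
1. A put(30), leaving queue <30>
2. B take() → 30, leaving queue <>
3. C take() → empty, leaving queue <>
4. D take() → empty, leaving queue <>
5. E put(93), leaving queue <93>
6. F take() → 93, leaving queue <>
7. G put(72), leaving queue <72>
8. H take() → 72, leaving queue <>
9. I put(13), leaving queue <13>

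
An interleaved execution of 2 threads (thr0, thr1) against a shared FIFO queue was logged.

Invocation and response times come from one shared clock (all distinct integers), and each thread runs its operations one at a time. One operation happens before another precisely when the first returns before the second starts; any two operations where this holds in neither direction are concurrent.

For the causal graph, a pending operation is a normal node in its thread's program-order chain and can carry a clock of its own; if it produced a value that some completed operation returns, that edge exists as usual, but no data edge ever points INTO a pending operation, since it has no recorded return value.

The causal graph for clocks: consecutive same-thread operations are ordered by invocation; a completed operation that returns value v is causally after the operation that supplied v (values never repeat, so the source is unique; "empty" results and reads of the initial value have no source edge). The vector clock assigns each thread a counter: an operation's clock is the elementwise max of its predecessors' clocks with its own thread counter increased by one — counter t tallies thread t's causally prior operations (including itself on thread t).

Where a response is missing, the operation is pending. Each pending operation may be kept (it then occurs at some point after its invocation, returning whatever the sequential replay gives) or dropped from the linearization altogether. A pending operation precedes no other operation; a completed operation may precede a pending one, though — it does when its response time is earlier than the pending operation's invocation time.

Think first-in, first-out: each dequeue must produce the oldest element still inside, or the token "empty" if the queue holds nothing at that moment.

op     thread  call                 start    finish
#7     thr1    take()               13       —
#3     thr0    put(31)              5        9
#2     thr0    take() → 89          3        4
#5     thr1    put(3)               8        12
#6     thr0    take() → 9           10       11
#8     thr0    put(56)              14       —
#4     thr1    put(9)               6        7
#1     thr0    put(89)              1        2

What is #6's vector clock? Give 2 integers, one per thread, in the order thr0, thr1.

(4, 1)

#4, invoked 6, has no incoming edges; only thr1's bump applies → (0, 1)
#1, invoked 1, has no incoming edges; only thr0's bump applies → (1, 0)
merge at #5 (invoked 8): VC(#4)=(0, 1), own-thread bump on thr1 → (0, 2)
merge at #2 (invoked 3): VC(#1)=(1, 0), own-thread bump on thr0 → (2, 0)
merge at #7 (invoked 13): VC(#5)=(0, 2), own-thread bump on thr1 → (0, 3)
merge at #3 (invoked 5): VC(#2)=(2, 0), own-thread bump on thr0 → (3, 0)
merge at #6 (invoked 10): VC(#3)=(3, 0), VC(#4)=(0, 1), own-thread bump on thr0 → (4, 1)
merge at #8 (invoked 14): VC(#6)=(4, 1), own-thread bump on thr0 → (5, 1)
target: VC(#6) = (4, 1)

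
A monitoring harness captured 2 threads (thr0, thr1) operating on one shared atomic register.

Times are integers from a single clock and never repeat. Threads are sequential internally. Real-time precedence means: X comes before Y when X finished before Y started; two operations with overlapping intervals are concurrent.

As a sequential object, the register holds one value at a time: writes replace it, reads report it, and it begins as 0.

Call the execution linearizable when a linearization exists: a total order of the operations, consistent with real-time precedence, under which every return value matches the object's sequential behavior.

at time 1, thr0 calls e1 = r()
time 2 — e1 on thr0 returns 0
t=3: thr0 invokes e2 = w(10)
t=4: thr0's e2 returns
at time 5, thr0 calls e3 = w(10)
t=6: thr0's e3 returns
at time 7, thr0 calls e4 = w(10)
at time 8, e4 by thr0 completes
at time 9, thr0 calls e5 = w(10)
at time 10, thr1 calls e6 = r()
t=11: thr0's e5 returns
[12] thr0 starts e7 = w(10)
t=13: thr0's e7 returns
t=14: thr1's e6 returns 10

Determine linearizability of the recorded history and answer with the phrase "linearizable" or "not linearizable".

linearizable

a witness: e1, e2, e3, e4, e5, e6, e7
after step 1 (e1 r() → 0): value 0
after step 2 (e2 w(10)): value 10
after step 3 (e3 w(10)): value 10
after step 4 (e4 w(10)): value 10
after step 5 (e5 w(10)): value 10
after step 6 (e6 r() → 10): value 10
after step 7 (e7 w(10)): value 10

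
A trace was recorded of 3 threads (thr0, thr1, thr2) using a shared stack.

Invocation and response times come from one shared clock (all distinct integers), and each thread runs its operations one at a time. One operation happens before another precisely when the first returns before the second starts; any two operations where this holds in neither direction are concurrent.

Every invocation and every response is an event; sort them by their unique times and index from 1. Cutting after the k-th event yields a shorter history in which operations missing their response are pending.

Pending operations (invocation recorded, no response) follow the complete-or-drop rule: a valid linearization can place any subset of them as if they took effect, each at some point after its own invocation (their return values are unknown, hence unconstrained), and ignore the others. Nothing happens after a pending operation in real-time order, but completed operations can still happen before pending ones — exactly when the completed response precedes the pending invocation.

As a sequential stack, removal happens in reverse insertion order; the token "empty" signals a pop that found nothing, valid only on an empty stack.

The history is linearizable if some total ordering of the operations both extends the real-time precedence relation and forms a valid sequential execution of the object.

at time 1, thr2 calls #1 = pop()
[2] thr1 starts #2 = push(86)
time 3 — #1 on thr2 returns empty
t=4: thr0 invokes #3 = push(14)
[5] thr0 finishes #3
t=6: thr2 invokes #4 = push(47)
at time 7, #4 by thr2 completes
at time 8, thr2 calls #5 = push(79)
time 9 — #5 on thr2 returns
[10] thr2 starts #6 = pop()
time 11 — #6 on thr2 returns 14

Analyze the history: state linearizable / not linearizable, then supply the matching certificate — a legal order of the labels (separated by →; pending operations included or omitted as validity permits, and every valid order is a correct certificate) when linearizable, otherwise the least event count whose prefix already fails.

not linearizable — minimal violating prefix: 11 events

already the first 11 events (up to #6's response at time 11) admit no linearization; the first 10 still do
exactly one order of the 5 completed ops respects real time; the stack replay fails
no escape via the 1 pending operation (#2): every completion choice fails
sample order #1, #3, #4, #5, #6 (pending dropped) stalls at step 5 — #6 pop() → 14 has no legal effect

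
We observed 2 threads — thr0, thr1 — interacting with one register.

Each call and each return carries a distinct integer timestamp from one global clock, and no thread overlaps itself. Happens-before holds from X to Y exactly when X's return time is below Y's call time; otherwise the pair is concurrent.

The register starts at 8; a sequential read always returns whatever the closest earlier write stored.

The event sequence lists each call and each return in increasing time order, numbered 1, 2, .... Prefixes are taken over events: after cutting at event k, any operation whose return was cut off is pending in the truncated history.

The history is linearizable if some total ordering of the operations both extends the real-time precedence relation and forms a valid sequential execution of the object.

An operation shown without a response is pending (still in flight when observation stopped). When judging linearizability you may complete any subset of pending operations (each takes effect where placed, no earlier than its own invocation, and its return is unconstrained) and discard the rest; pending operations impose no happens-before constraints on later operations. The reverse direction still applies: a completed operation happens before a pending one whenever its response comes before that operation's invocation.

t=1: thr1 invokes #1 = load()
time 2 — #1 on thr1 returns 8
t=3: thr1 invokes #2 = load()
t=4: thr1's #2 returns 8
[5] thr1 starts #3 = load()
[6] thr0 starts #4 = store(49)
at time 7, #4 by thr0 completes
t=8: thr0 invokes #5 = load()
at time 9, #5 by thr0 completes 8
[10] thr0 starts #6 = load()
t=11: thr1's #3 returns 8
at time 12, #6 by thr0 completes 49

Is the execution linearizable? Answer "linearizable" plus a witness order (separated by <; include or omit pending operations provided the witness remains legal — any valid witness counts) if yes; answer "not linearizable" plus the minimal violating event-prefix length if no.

prefix check: 1..8 passes, 1..9 fails once #5's time-9 response joins
exhaustive check: the 4 completed register ops admit one real-time order; illegal
including or dropping the 1 pending operation (#3) in any combination fails
e.g. #1, #2, #4, #5 (pending dropped): illegal at step 4, since #5 load() → 8 cannot apply there

not linearizable — minimal violating prefix: 9 events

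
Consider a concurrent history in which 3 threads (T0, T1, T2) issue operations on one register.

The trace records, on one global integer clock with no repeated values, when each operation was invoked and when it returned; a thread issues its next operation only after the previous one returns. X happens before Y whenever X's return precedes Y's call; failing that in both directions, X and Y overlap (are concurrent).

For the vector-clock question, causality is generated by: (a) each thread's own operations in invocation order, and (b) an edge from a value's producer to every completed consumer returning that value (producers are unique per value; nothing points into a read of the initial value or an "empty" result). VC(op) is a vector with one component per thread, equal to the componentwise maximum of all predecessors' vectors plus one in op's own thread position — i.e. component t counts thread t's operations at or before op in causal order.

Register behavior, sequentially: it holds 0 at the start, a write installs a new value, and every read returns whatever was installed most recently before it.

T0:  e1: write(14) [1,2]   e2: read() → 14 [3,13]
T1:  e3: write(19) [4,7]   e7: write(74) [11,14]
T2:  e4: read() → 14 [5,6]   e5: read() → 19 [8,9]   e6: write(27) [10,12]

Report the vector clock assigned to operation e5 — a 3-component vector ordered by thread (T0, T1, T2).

root op e3, invoked 4: fresh clock plus T1's own tick → (0, 1, 0)
root op e1, invoked 1: fresh clock plus T0's own tick → (1, 0, 0)
VC(e7, invoked at 11): max of VC(e3)=(0, 1, 0), then +1 on thread T1 → (0, 2, 0)
VC(e4, invoked at 5): max of VC(e1)=(1, 0, 0), then +1 on thread T2 → (1, 0, 1)
VC(e2, invoked at 3): max of VC(e1)=(1, 0, 0), then +1 on thread T0 → (2, 0, 0)
VC(e5, invoked at 8): max of VC(e3)=(0, 1, 0), VC(e4)=(1, 0, 1), then +1 on thread T2 → (1, 1, 2)
VC(e6, invoked at 10): max of VC(e5)=(1, 1, 2), then +1 on thread T2 → (1, 1, 3)
target: VC(e5) = (1, 1, 2)

(1, 1, 2)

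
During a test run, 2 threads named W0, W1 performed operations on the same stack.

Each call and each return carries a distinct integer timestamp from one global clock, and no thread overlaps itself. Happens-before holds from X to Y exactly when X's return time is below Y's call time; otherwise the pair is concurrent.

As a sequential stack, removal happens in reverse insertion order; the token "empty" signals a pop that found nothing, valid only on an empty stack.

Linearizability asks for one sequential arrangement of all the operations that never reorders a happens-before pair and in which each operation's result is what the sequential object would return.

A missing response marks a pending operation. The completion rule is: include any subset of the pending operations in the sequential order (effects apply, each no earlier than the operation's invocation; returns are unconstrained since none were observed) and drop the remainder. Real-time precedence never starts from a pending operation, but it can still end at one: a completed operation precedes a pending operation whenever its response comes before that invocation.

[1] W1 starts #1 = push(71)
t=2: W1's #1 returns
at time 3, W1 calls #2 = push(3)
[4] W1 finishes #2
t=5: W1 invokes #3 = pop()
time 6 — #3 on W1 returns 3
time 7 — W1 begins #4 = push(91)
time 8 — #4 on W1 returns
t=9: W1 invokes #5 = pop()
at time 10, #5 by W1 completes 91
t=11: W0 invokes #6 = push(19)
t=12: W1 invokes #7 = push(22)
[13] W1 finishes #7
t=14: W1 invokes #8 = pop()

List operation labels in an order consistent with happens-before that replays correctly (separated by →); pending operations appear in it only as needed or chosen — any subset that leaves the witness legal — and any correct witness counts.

#1 → #2 → #3 → #4 → #5 → #6 → #7

1. #1 push(71), leaving stack <71>
2. #2 push(3), leaving stack <71,3>
3. #3 pop() → 3, leaving stack <71>
4. #4 push(91), leaving stack <71,91>
5. #5 pop() → 91, leaving stack <71>
6. #6 push(19) (pending, included), leaving stack <71,19>
7. #7 push(22), leaving stack <71,19,22>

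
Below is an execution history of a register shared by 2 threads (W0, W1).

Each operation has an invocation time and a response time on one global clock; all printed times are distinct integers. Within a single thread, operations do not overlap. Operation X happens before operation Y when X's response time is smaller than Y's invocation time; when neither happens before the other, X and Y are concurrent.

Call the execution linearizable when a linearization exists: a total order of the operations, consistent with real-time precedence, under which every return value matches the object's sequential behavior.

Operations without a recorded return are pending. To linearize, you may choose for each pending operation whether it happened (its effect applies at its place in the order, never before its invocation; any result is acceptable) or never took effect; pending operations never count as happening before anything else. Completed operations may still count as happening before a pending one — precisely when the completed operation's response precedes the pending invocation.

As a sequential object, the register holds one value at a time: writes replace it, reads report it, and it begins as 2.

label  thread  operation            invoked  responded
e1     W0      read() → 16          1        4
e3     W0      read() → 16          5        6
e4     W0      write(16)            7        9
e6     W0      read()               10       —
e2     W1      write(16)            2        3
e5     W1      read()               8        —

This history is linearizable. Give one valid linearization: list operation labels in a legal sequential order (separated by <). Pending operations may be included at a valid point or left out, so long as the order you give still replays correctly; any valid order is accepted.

after step 1 (e2 write(16)): value 16
after step 2 (e1 read() → 16): value 16
after step 3 (e3 read() → 16): value 16
after step 4 (e4 write(16)): value 16

e2 < e1 < e3 < e4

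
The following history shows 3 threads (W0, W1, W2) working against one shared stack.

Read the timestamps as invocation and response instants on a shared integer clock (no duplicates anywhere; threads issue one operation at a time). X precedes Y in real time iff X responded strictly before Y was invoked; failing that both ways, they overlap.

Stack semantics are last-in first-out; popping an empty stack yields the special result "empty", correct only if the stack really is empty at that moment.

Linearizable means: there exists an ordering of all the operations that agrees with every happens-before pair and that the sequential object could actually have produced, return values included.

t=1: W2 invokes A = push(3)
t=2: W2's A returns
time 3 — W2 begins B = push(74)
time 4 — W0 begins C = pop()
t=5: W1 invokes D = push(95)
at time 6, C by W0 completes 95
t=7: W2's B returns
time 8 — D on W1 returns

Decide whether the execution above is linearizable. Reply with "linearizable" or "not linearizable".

linearizable

one valid linearization: A, B, D, C
step 1: A push(3) — stack <3>
step 2: B push(74) — stack <3,74>
step 3: D push(95) — stack <3,74,95>
step 4: C pop() → 95 — stack <3,74>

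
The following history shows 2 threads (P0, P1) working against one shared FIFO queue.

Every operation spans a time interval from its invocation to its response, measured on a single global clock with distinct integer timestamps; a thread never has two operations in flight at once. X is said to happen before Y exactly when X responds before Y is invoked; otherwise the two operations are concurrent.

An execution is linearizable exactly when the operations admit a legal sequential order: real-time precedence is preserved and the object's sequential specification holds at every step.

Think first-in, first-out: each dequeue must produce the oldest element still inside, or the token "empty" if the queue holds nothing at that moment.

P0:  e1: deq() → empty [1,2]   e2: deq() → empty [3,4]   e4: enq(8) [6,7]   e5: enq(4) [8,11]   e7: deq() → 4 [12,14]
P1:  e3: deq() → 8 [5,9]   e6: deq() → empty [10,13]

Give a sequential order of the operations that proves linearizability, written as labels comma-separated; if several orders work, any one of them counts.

e1, e2, e4, e3, e5, e7, e6

1. e1 deq() → empty, leaving queue <>
2. e2 deq() → empty, leaving queue <>
3. e4 enq(8), leaving queue <8>
4. e3 deq() → 8, leaving queue <>
5. e5 enq(4), leaving queue <4>
6. e7 deq() → 4, leaving queue <>
7. e6 deq() → empty, leaving queue <>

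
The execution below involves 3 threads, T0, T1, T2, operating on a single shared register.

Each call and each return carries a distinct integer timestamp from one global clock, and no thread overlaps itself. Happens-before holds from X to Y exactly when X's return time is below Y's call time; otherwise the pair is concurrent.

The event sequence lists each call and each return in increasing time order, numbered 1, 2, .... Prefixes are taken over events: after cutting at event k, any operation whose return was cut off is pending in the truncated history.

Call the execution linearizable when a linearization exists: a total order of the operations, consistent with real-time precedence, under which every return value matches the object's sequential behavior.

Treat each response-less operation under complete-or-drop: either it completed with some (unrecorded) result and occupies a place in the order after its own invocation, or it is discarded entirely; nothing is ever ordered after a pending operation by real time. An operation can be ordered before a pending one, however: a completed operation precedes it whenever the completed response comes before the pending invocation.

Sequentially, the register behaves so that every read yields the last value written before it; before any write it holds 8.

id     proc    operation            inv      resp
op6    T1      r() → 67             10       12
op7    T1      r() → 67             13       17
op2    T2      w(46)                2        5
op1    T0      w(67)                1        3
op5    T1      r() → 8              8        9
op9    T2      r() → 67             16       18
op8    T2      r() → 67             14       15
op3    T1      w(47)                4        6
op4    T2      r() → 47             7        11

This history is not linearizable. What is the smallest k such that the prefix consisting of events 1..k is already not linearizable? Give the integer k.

9

events 1..8 are still linearizable — one witness is op1, op2, op3:
after step 1 (op1 w(67)): value 67
after step 2 (op2 w(46)): value 46
after step 3 (op3 w(47)): value 47
adding event 9 (op5 responds at 9) leaves no legal real-time order
including or dropping the 1 pending operation (op4) in any combination fails
e.g. op1, op2, op3, op5 (pending dropped): illegal at step 4, since op5 r() → 8 cannot apply there
e.g. op1, op3, op2, op5 (pending dropped): illegal at step 4, since op5 r() → 8 cannot apply there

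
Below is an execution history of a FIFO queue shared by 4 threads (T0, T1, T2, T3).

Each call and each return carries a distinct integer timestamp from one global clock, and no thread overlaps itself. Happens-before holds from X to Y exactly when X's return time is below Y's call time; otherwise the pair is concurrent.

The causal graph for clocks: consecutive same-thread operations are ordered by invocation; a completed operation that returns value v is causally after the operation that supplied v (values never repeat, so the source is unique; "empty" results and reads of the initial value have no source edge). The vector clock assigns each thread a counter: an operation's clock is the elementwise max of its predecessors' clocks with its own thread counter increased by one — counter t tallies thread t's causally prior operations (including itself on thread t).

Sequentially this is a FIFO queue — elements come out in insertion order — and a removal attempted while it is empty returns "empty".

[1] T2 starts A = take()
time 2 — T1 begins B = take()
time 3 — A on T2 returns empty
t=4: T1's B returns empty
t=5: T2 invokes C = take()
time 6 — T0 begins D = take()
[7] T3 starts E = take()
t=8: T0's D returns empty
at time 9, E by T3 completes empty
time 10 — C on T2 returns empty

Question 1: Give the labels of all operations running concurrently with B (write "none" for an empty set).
concurrent with B ([2,4]): every op whose interval crosses 2..4
A [1,3]: concurrent
C [5,10]: after
D [6,8]: after
E [7,9]: after

A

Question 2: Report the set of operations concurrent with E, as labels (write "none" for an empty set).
E spans [7,9]: anything still running between times 7 and 9 counts as concurrent
A [1,3]: before
B [2,4]: before
C [5,10]: concurrent
D [6,8]: concurrent

C, D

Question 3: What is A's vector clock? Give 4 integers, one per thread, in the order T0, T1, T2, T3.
E (invocation 7): nothing precedes it; T3's component alone gives (0, 0, 0, 1)
A (invocation 1): nothing precedes it; T2's component alone gives (0, 0, 1, 0)
B (invocation 2): nothing precedes it; T1's component alone gives (0, 1, 0, 0)
D (invocation 6): nothing precedes it; T0's component alone gives (1, 0, 0, 0)
merge at C (invoked 5): VC(A)=(0, 0, 1, 0), own-thread bump on T2 → (0, 0, 2, 0)
target: VC(A) = (0, 0, 1, 0)

(0, 0, 1, 0)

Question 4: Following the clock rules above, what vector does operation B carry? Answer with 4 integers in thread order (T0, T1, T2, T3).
no predecessors for E (invoked 7): T3 increments from zero → (0, 0, 0, 1)
no predecessors for A (invoked 1): T2 increments from zero → (0, 0, 1, 0)
no predecessors for B (invoked 2): T1 increments from zero → (0, 1, 0, 0)
no predecessors for D (invoked 6): T0 increments from zero → (1, 0, 0, 0)
C (invocation 5): componentwise max over VC(A)=(0, 0, 1, 0), +1 at T2, giving (0, 0, 2, 0)
target: VC(B) = (0, 1, 0, 0)

(0, 1, 0, 0)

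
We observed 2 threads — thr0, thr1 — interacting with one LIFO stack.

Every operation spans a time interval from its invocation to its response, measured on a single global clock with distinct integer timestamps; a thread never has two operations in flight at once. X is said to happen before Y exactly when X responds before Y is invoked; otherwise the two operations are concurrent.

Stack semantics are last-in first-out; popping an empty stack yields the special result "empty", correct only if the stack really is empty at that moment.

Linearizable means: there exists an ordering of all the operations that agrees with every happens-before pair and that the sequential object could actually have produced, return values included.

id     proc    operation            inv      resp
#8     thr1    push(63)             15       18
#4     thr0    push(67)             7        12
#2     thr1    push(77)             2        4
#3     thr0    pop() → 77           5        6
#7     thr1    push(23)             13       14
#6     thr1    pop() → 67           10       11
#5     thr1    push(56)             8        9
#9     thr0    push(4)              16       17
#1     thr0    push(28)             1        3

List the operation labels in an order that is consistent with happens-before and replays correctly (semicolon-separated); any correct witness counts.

step 1: #1 push(28) — stack <28>
step 2: #2 push(77) — stack <28,77>
step 3: #3 pop() → 77 — stack <28>
step 4: #5 push(56) — stack <28,56>
step 5: #4 push(67) — stack <28,56,67>
step 6: #6 pop() → 67 — stack <28,56>
step 7: #7 push(23) — stack <28,56,23>
step 8: #8 push(63) — stack <28,56,23,63>
step 9: #9 push(4) — stack <28,56,23,63,4>

#1; #2; #3; #5; #4; #6; #7; #8; #9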